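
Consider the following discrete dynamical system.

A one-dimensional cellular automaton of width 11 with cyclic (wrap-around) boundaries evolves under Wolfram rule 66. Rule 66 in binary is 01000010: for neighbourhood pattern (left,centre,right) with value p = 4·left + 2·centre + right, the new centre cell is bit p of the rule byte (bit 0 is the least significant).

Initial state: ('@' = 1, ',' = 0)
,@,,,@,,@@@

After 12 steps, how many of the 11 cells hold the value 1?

[0] ,@,,,@,,@@@
[1] ,,,,@,,@,,@
[2] ,,,@,,@,,@,
[3] ,,@,,@,,@,,
[4] ,@,,@,,@,,,
[5] @,,@,,@,,,,
[6] ,,@,,@,,,,@
[7] ,@,,@,,,,@,
[8] @,,@,,,,@,,
[9] ,,@,,,,@,,@
[10] ,@,,,,@,,@,
[11] @,,,,@,,@,,
[12] ,,,,@,,@,,@

3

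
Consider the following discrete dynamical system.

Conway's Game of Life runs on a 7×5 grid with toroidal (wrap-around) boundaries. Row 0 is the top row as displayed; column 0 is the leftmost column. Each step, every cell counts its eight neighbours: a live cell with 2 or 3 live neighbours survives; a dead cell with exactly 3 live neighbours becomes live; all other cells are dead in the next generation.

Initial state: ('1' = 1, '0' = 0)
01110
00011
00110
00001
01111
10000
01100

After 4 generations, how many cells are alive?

step 0: 01110
00011
00110
00001
01111
10000
01100
step 1: 11001
01001
00100
11001
01111
10001
10010
step 2: 01110
01111
00111
00001
00100
00000
00010
step 3: 11000
00000
01000
00101
00000
00000
00010
step 4: 00000
11000
00000
00000
00000
00000
00000

2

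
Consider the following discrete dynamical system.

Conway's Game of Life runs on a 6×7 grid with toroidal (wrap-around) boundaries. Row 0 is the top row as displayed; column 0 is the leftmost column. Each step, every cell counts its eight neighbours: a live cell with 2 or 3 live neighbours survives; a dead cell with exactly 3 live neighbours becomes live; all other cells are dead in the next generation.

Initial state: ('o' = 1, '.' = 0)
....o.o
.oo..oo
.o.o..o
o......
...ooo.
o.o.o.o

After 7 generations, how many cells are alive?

11

k=0  ....o.o
.oo..oo
.o.o..o
o......
...ooo.
o.o.o.o
k=1  ..o.o..
.oooo.o
.o...oo
o.oo.oo
oo.ooo.
o.....o
k=2  ..o.o.o
.o..o.o
.......
...o...
...o...
o.o...o
k=3  ..o...o
o..o...
.......
.......
..oo...
ooo..oo
k=4  ..oo.o.
.......
.......
.......
o.oo..o
o....oo
k=5  ....oo.
.......
.......
.......
oo...o.
o....o.
k=6  ....ooo
.......
.......
.......
oo.....
oo...o.
k=7  o...ooo
.....o.
.......
.......
oo....o
.o..oo.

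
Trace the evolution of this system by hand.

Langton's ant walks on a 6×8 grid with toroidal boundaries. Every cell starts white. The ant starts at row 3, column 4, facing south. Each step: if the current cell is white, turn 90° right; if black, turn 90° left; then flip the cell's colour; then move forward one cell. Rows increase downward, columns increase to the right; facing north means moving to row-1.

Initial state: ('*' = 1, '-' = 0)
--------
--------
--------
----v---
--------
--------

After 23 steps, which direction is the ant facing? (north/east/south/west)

west

0) --------
--------
--------
----v---
--------
--------
1) --------
--------
--------
---<*---
--------
--------
2) --------
--------
---^----
---**---
--------
--------
3) --------
--------
---*>---
---**---
--------
--------
4) --------
--------
---**---
---*v---
--------
--------
5) --------
--------
---**---
---*->--
--------
--------
6) --------
--------
---**---
---*-*--
-----v--
--------
7) --------
--------
---**---
---*-*--
----<*--
--------
8) --------
--------
---**---
---*^*--
----**--
--------
9) --------
--------
---**---
---**>--
----**--
--------
10) --------
--------
---**^--
---**---
----**--
--------
11) --------
--------
---***>-
---**---
----**--
--------
12) --------
--------
---****-
---**-v-
----**--
--------
13) --------
--------
---****-
---**<*-
----**--
--------
14) --------
--------
---**^*-
---****-
----**--
--------
15) --------
--------
---*<-*-
---****-
----**--
--------
16) --------
--------
---*--*-
---*v**-
----**--
--------
17) --------
--------
---*--*-
---*->*-
----**--
--------
18) --------
--------
---*-^*-
---*--*-
----**--
--------
19) --------
--------
---*-*>-
---*--*-
----**--
--------
20) --------
------^-
---*-*--
---*--*-
----**--
--------
21) --------
------*>
---*-*--
---*--*-
----**--
--------
22) --------
------**
---*-*-v
---*--*-
----**--
--------
23) --------
------**
---*-*<*
---*--*-
----**--
--------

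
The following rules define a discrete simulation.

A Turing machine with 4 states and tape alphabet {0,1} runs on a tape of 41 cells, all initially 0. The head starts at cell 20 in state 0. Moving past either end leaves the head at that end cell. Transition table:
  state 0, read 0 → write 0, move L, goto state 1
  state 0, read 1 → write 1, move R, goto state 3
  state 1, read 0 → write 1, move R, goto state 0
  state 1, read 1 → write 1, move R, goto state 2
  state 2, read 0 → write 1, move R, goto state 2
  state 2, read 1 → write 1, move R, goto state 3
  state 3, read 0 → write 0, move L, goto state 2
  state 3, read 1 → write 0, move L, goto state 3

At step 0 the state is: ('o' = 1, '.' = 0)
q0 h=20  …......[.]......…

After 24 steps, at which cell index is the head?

t=0: q0 h=20  …......[.]......…
t=1: q1 h=19  …......[.]......…
t=2: q0 h=20  ….....o[.]......…
t=3: q1 h=19  …......[o]......…
t=4: q2 h=20  ….....o[.]......…
t=5: q2 h=21  …....oo[.]......…
t=6: q2 h=22  …...ooo[.]......…
t=7: q2 h=23  …..oooo[.]......…
t=8: q2 h=24  ….ooooo[.]......…
t=9: q2 h=25  …oooooo[.]......…
t=10: q2 h=26  …oooooo[.]......…
t=11: q2 h=27  …oooooo[.]......…
t=12: q2 h=28  …oooooo[.]......…
t=13: q2 h=29  …oooooo[.]......…
t=14: q2 h=30  …oooooo[.]......…
t=15: q2 h=31  …oooooo[.]......…
t=16: q2 h=32  …oooooo[.]......…
t=17: q2 h=33  …oooooo[.]......…
t=18: q2 h=34  …oooooo[.]......|
t=19: q2 h=35  …oooooo[.].....|
t=20: q2 h=36  …oooooo[.]....|
t=21: q2 h=37  …oooooo[.]...|
t=22: q2 h=38  …oooooo[.]..|
t=23: q2 h=39  …oooooo[.].|
t=24: q2 h=40  …oooooo[.]|

40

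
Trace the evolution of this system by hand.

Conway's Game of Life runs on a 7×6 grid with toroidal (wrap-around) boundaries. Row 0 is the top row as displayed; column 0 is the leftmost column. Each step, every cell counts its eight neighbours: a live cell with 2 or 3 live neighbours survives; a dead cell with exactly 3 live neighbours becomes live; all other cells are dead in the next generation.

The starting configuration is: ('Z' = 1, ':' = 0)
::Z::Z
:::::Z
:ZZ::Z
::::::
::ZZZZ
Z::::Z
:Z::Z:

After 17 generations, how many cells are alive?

25

k=0  ::Z::Z
:::::Z
:ZZ::Z
::::::
::ZZZZ
Z::::Z
:Z::Z:
k=1  Z:::ZZ
:ZZ:ZZ
Z:::::
ZZ:::Z
Z::ZZZ
ZZZ:::
:Z::Z:
k=2  ::Z:::
:Z:ZZ:
::Z:Z:
:Z::::
:::ZZ:
::Z:::
::ZZZ:
k=3  :Z::::
:Z::Z:
:ZZ:Z:
::Z:Z:
::ZZ::
::Z:::
:ZZ:::
k=4  ZZ::::
ZZ:Z::
:ZZ:ZZ
::::Z:
:ZZ:::
::::::
:ZZ:::
k=5  ::::::
:::ZZ:
:ZZ:ZZ
Z:::ZZ
::::::
::::::
ZZZ:::
k=6  :ZZZ::
::ZZZZ
:ZZ:::
ZZ:ZZ:
:::::Z
:Z::::
:Z::::
k=7  ZZ::::
Z:::Z:
::::::
ZZ:ZZZ
:ZZ:ZZ
Z:::::
ZZ::::
k=8  ::::::
ZZ:::Z
:Z:Z::
:Z:Z::
::Z:::
::Z:::
:::::Z
k=9  :::::Z
ZZZ:::
:Z::Z:
:Z:Z::
:ZZZ::
::::::
::::::
k=10  ZZ::::
ZZZ::Z
:::Z::
ZZ:ZZ:
:Z:Z::
::Z:::
::::::
k=11  ::Z::Z
::Z::Z
:::Z::
ZZ:ZZ:
ZZ:ZZ:
::Z:::
:Z::::
k=12  ZZZ:::
::ZZZ:
ZZ:Z:Z
ZZ::::
Z:::Z:
Z:ZZ::
:ZZ:::
k=13  Z:::::
::::Z:
:::Z:Z
::Z:Z:
Z:ZZ::
Z:ZZ:Z
::::::
k=14  ::::::
::::ZZ
:::Z:Z
:ZZ:ZZ
Z:::::
Z:ZZZZ
ZZ:::Z
k=15  ::::Z:
::::ZZ
::ZZ::
:ZZZZZ
::::::
::ZZZ:
:ZZZ::
k=16  ::Z:ZZ
::::ZZ
ZZ::::
:Z::Z:
:Z:::Z
:Z::Z:
:Z::::
k=17  Z::ZZZ
:Z:ZZ:
ZZ::Z:
:ZZ::Z
:ZZ:ZZ
:ZZ:::
ZZZZZZ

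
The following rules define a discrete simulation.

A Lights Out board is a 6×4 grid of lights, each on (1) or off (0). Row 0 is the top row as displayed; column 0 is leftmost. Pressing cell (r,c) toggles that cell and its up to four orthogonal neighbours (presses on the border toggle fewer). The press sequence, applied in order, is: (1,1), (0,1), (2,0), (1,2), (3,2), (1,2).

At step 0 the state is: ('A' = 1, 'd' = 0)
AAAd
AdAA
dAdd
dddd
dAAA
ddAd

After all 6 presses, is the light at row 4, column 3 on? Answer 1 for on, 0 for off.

1

step 0: AAAd
AdAA
dAdd
dddd
dAAA
ddAd
step 1: AdAd
dAdA
dddd
dddd
dAAA
ddAd
step 2: dAdd
dddA
dddd
dddd
dAAA
ddAd
step 3: dAdd
AddA
AAdd
Addd
dAAA
ddAd
step 4: dAAd
AAAd
AAAd
Addd
dAAA
ddAd
step 5: dAAd
AAAd
AAdd
AAAA
dAdA
ddAd
step 6: dAdd
AddA
AAAd
AAAA
dAdA
ddAd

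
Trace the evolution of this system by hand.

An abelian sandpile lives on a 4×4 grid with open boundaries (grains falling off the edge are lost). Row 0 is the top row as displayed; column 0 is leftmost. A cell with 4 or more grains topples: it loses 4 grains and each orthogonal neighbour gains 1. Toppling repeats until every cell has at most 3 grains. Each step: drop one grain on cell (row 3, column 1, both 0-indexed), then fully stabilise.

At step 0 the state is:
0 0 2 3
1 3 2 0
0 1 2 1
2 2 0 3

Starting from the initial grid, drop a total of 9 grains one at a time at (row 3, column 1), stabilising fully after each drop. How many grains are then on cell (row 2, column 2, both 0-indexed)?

[0] 0 0 2 3
1 3 2 0
0 1 2 1
2 2 0 3
[1] 0 0 2 3
1 3 2 0
0 1 2 1
2 3 0 3
[2] 0 0 2 3
1 3 2 0
0 2 2 1
3 0 1 3
[3] 0 0 2 3
1 3 2 0
0 2 2 1
3 1 1 3
[4] 0 0 2 3
1 3 2 0
0 2 2 1
3 2 1 3
[5] 0 0 2 3
1 3 2 0
0 2 2 1
3 3 1 3
[6] 0 0 2 3
1 3 2 0
1 3 2 1
0 1 2 3
[7] 0 0 2 3
1 3 2 0
1 3 2 1
0 2 2 3
[8] 0 0 2 3
1 3 2 0
1 3 2 1
0 3 2 3
[9] 0 1 2 3
2 0 3 0
2 1 3 1
1 1 3 3

3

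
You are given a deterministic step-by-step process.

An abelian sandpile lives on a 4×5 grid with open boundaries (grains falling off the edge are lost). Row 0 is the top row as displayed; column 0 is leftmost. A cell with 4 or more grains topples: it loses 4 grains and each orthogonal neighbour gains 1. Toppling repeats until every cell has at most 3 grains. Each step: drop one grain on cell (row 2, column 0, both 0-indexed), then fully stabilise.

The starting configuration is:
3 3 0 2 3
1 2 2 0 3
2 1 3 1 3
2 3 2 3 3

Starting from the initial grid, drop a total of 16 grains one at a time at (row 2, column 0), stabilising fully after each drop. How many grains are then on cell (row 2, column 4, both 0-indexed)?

2

[0] 3 3 0 2 3
1 2 2 0 3
2 1 3 1 3
2 3 2 3 3
[1] 3 3 0 2 3
1 2 2 0 3
3 1 3 1 3
2 3 2 3 3
[2] 3 3 0 2 3
2 2 2 0 3
0 2 3 1 3
3 3 2 3 3
[3] 3 3 0 2 3
2 2 2 0 3
1 2 3 1 3
3 3 2 3 3
[4] 3 3 0 2 3
2 2 2 0 3
2 2 3 1 3
3 3 2 3 3
[5] 3 3 0 2 3
2 2 2 0 3
3 2 3 1 3
3 3 2 3 3
[6] 3 3 0 3 0
3 3 3 2 1
2 1 2 0 2
1 2 1 2 1
[7] 3 3 0 3 0
3 3 3 2 1
3 1 2 0 2
1 2 1 2 1
[8] 1 1 2 3 0
2 2 0 3 1
1 3 3 0 2
2 2 1 2 1
[9] 1 1 2 3 0
2 2 0 3 1
2 3 3 0 2
2 2 1 2 1
[10] 1 1 2 3 0
2 2 0 3 1
3 3 3 0 2
2 2 1 2 1
[11] 1 1 2 3 0
3 3 1 3 1
1 1 0 1 2
3 3 2 2 1
[12] 1 1 2 3 0
3 3 1 3 1
2 1 0 1 2
3 3 2 2 1
[13] 1 1 2 3 0
3 3 1 3 1
3 1 0 1 2
3 3 2 2 1
[14] 2 2 2 3 0
1 1 2 3 1
3 0 1 1 2
1 1 3 2 1
[15] 2 2 2 3 0
2 1 2 3 1
0 1 1 1 2
2 1 3 2 1
[16] 2 2 2 3 0
2 1 2 3 1
1 1 1 1 2
2 1 3 2 1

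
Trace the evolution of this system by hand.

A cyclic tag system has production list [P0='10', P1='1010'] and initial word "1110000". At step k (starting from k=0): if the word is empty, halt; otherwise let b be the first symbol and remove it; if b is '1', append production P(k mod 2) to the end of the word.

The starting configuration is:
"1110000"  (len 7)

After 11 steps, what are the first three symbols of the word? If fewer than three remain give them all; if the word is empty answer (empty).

gen 0: "1110000"  (len 7)
gen 1: "11000010"  (len 8)
gen 2: "10000101010"  (len 11)
gen 3: "000010101010"  (len 12)
gen 4: "00010101010"  (len 11)
gen 5: "0010101010"  (len 10)
gen 6: "010101010"  (len 9)
gen 7: "10101010"  (len 8)
gen 8: "01010101010"  (len 11)
gen 9: "1010101010"  (len 10)
gen 10: "0101010101010"  (len 13)
gen 11: "101010101010"  (len 12)

101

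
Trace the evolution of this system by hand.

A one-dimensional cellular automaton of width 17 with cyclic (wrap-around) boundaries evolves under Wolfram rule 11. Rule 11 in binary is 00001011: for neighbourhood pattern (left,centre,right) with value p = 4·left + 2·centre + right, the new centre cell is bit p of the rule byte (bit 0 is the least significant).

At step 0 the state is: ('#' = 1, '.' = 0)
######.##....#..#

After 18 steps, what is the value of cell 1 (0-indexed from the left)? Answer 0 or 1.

1

t=0: ######.##....#..#
t=1: .......#..###..##
t=2: .######..##...##.
t=3: ##......##..###..
t=4: #..######..##...#
t=5: ..##......##..###
t=6: .##..######..##..
t=7: ##..##......##..#
t=8: ...##..######..##
t=9: .###..##......##.
t=10: ##...##..######..
t=11: #..###..##......#
t=12: ..##...##..######
t=13: .##..###..##.....
t=14: ##..##...##..####
t=15: ...##..###..##...
t=16: ####..##...##..##
t=17: .....##..###..##.
t=18: ######..##...##..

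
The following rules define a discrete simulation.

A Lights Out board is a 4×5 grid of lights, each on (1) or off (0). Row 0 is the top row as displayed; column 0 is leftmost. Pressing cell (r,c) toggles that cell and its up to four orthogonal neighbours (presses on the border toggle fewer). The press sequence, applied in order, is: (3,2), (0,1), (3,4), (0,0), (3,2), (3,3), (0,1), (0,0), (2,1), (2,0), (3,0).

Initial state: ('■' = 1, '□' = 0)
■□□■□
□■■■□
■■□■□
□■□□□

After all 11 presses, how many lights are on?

10

t=0: ■□□■□
□■■■□
■■□■□
□■□□□
t=1: ■□□■□
□■■■□
■■■■□
□□■■□
t=2: □■■■□
□□■■□
■■■■□
□□■■□
t=3: □■■■□
□□■■□
■■■■■
□□■□■
t=4: ■□■■□
■□■■□
■■■■■
□□■□■
t=5: ■□■■□
■□■■□
■■□■■
□■□■■
t=6: ■□■■□
■□■■□
■■□□■
□■■□□
t=7: □■□■□
■■■■□
■■□□■
□■■□□
t=8: ■□□■□
□■■■□
■■□□■
□■■□□
t=9: ■□□■□
□□■■□
□□■□■
□□■□□
t=10: ■□□■□
■□■■□
■■■□■
■□■□□
t=11: ■□□■□
■□■■□
□■■□■
□■■□□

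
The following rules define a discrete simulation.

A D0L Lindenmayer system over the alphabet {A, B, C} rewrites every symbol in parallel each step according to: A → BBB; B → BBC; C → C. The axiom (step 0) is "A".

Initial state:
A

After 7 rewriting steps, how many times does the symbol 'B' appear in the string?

192

step 0: A
step 1: BBB
step 2: BBCBBCBBC
step 3: BBCBBCCBBCBBCCBBCBBCC
step 4: BBCBBCCBBCBBCCCBBCBBCCBBCBBCCCBBCBBCCBBCBBCCC
step 5: BBCBBCCBBCBBCCCBBCBBCCBBCBBCCCCBBCBBCCBBCBBCCCBBCBBCCBBCBBCCCCBBCBBCCBBCBBCCCBBCBBCCBBCBBCCCC
step 6: BBCBBCCBBCBBCCCBBCBBCCBBCBBCCCCBBCBBCCBBCBBCCCBBCBBCCBBCBB…CCBBCBBCCCBBCBBCCBBCBBCCCCBBCBBCCBBCBBCCCBBCBBCCBBCBBCCCCC  (len 189)
step 7: BBCBBCCBBCBBCCCBBCBBCCBBCBBCCCCBBCBBCCBBCBBCCCBBCBBCCBBCBB…CBBCBBCCCBBCBBCCBBCBBCCCCBBCBBCCBBCBBCCCBBCBBCCBBCBBCCCCCC  (len 381)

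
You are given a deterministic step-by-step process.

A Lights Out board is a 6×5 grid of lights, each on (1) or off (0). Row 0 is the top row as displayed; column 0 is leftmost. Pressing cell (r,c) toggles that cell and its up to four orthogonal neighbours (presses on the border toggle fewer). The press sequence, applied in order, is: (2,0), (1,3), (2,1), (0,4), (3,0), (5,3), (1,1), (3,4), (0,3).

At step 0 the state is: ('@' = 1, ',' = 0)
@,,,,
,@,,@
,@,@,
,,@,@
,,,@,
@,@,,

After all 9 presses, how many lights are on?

gen 0: @,,,,
,@,,@
,@,@,
,,@,@
,,,@,
@,@,,
gen 1: @,,,,
@@,,@
@,,@,
@,@,@
,,,@,
@,@,,
gen 2: @,,@,
@@@@,
@,,,,
@,@,@
,,,@,
@,@,,
gen 3: @,,@,
@,@@,
,@@,,
@@@,@
,,,@,
@,@,,
gen 4: @,,,@
@,@@@
,@@,,
@@@,@
,,,@,
@,@,,
gen 5: @,,,@
@,@@@
@@@,,
,,@,@
@,,@,
@,@,,
gen 6: @,,,@
@,@@@
@@@,,
,,@,@
@,,,,
@,,@@
gen 7: @@,,@
,@,@@
@,@,,
,,@,@
@,,,,
@,,@@
gen 8: @@,,@
,@,@@
@,@,@
,,@@,
@,,,@
@,,@@
gen 9: @@@@,
,@,,@
@,@,@
,,@@,
@,,,@
@,,@@

16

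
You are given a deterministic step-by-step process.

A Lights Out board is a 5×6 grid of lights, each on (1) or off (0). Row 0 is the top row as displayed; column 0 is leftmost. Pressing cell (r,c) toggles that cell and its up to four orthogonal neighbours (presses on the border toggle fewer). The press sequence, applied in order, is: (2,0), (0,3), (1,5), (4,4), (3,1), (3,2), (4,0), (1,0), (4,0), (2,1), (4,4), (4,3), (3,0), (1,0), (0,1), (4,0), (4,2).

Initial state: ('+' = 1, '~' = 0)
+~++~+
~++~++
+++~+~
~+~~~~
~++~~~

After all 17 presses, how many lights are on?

13

t=0: +~++~+
~++~++
+++~+~
~+~~~~
~++~~~
t=1: +~++~+
+++~++
~~+~+~
++~~~~
~++~~~
t=2: +~~~++
++++++
~~+~+~
++~~~~
~++~~~
t=3: +~~~+~
++++~~
~~+~++
++~~~~
~++~~~
t=4: +~~~+~
++++~~
~~+~++
++~~+~
~+++++
t=5: +~~~+~
++++~~
~++~++
~~+~+~
~~++++
t=6: +~~~+~
++++~~
~+~~++
~+~++~
~~~+++
t=7: +~~~+~
++++~~
~+~~++
++~++~
++~+++
t=8: ~~~~+~
~~++~~
++~~++
++~++~
++~+++
t=9: ~~~~+~
~~++~~
++~~++
~+~++~
~~~+++
t=10: ~~~~+~
~+++~~
~~+~++
~~~++~
~~~+++
t=11: ~~~~+~
~+++~~
~~+~++
~~~+~~
~~~~~~
t=12: ~~~~+~
~+++~~
~~+~++
~~~~~~
~~+++~
t=13: ~~~~+~
~+++~~
+~+~++
++~~~~
+~+++~
t=14: +~~~+~
+~++~~
~~+~++
++~~~~
+~+++~
t=15: ~++~+~
++++~~
~~+~++
++~~~~
+~+++~
t=16: ~++~+~
++++~~
~~+~++
~+~~~~
~++++~
t=17: ~++~+~
++++~~
~~+~++
~++~~~
~~~~+~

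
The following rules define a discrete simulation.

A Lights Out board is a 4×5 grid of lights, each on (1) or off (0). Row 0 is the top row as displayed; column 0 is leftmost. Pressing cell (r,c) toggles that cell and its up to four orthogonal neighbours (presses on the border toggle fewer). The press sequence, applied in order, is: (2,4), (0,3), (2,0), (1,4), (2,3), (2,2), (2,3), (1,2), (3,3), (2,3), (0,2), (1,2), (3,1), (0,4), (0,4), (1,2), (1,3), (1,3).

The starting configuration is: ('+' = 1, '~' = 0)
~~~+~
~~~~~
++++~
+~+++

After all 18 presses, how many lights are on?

k=0  ~~~+~
~~~~~
++++~
+~+++
k=1  ~~~+~
~~~~+
+++~+
+~++~
k=2  ~~+~+
~~~++
+++~+
+~++~
k=3  ~~+~+
+~~++
~~+~+
~~++~
k=4  ~~+~~
+~~~~
~~+~~
~~++~
k=5  ~~+~~
+~~+~
~~~++
~~+~~
k=6  ~~+~~
+~++~
~++~+
~~~~~
k=7  ~~+~~
+~+~~
~+~+~
~~~+~
k=8  ~~~~~
++~+~
~+++~
~~~+~
k=9  ~~~~~
++~+~
~++~~
~~+~+
k=10  ~~~~~
++~~~
~+~++
~~+++
k=11  ~+++~
+++~~
~+~++
~~+++
k=12  ~+~+~
+~~+~
~++++
~~+++
k=13  ~+~+~
+~~+~
~~+++
++~++
k=14  ~+~~+
+~~++
~~+++
++~++
k=15  ~+~+~
+~~+~
~~+++
++~++
k=16  ~+++~
+++~~
~~~++
++~++
k=17  ~++~~
++~++
~~~~+
++~++
k=18  ~+++~
+++~~
~~~++
++~++

12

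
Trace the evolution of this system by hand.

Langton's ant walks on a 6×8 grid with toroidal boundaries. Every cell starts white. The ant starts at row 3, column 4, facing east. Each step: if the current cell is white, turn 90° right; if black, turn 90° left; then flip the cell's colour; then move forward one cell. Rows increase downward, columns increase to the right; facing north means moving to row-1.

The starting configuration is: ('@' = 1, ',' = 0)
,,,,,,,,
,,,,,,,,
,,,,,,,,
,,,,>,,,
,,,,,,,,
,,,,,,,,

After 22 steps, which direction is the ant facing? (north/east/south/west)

gen 0: ,,,,,,,,
,,,,,,,,
,,,,,,,,
,,,,>,,,
,,,,,,,,
,,,,,,,,
gen 1: ,,,,,,,,
,,,,,,,,
,,,,,,,,
,,,,@,,,
,,,,v,,,
,,,,,,,,
gen 2: ,,,,,,,,
,,,,,,,,
,,,,,,,,
,,,,@,,,
,,,<@,,,
,,,,,,,,
gen 3: ,,,,,,,,
,,,,,,,,
,,,,,,,,
,,,^@,,,
,,,@@,,,
,,,,,,,,
gen 4: ,,,,,,,,
,,,,,,,,
,,,,,,,,
,,,@>,,,
,,,@@,,,
,,,,,,,,
gen 5: ,,,,,,,,
,,,,,,,,
,,,,^,,,
,,,@,,,,
,,,@@,,,
,,,,,,,,
gen 6: ,,,,,,,,
,,,,,,,,
,,,,@>,,
,,,@,,,,
,,,@@,,,
,,,,,,,,
gen 7: ,,,,,,,,
,,,,,,,,
,,,,@@,,
,,,@,v,,
,,,@@,,,
,,,,,,,,
gen 8: ,,,,,,,,
,,,,,,,,
,,,,@@,,
,,,@<@,,
,,,@@,,,
,,,,,,,,
gen 9: ,,,,,,,,
,,,,,,,,
,,,,^@,,
,,,@@@,,
,,,@@,,,
,,,,,,,,
gen 10: ,,,,,,,,
,,,,,,,,
,,,<,@,,
,,,@@@,,
,,,@@,,,
,,,,,,,,
gen 11: ,,,,,,,,
,,,^,,,,
,,,@,@,,
,,,@@@,,
,,,@@,,,
,,,,,,,,
gen 12: ,,,,,,,,
,,,@>,,,
,,,@,@,,
,,,@@@,,
,,,@@,,,
,,,,,,,,
gen 13: ,,,,,,,,
,,,@@,,,
,,,@v@,,
,,,@@@,,
,,,@@,,,
,,,,,,,,
gen 14: ,,,,,,,,
,,,@@,,,
,,,<@@,,
,,,@@@,,
,,,@@,,,
,,,,,,,,
gen 15: ,,,,,,,,
,,,@@,,,
,,,,@@,,
,,,v@@,,
,,,@@,,,
,,,,,,,,
gen 16: ,,,,,,,,
,,,@@,,,
,,,,@@,,
,,,,>@,,
,,,@@,,,
,,,,,,,,
gen 17: ,,,,,,,,
,,,@@,,,
,,,,^@,,
,,,,,@,,
,,,@@,,,
,,,,,,,,
gen 18: ,,,,,,,,
,,,@@,,,
,,,<,@,,
,,,,,@,,
,,,@@,,,
,,,,,,,,
gen 19: ,,,,,,,,
,,,^@,,,
,,,@,@,,
,,,,,@,,
,,,@@,,,
,,,,,,,,
gen 20: ,,,,,,,,
,,<,@,,,
,,,@,@,,
,,,,,@,,
,,,@@,,,
,,,,,,,,
gen 21: ,,^,,,,,
,,@,@,,,
,,,@,@,,
,,,,,@,,
,,,@@,,,
,,,,,,,,
gen 22: ,,@>,,,,
,,@,@,,,
,,,@,@,,
,,,,,@,,
,,,@@,,,
,,,,,,,,

east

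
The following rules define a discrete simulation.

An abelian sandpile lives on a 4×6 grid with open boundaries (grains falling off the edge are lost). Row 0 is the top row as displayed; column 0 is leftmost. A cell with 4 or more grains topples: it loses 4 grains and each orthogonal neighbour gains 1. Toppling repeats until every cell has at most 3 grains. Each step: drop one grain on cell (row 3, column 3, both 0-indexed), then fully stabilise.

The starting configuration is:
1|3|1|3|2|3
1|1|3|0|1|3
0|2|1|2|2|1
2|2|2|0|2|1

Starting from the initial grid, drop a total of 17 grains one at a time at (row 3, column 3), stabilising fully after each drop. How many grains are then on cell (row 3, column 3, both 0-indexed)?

3

step 0: 1|3|1|3|2|3
1|1|3|0|1|3
0|2|1|2|2|1
2|2|2|0|2|1
step 1: 1|3|1|3|2|3
1|1|3|0|1|3
0|2|1|2|2|1
2|2|2|1|2|1
step 2: 1|3|1|3|2|3
1|1|3|0|1|3
0|2|1|2|2|1
2|2|2|2|2|1
step 3: 1|3|1|3|2|3
1|1|3|0|1|3
0|2|1|2|2|1
2|2|2|3|2|1
step 4: 1|3|1|3|2|3
1|1|3|0|1|3
0|2|1|3|2|1
2|2|3|0|3|1
step 5: 1|3|1|3|2|3
1|1|3|0|1|3
0|2|1|3|2|1
2|2|3|1|3|1
step 6: 1|3|1|3|2|3
1|1|3|0|1|3
0|2|1|3|2|1
2|2|3|2|3|1
step 7: 1|3|1|3|2|3
1|1|3|0|1|3
0|2|1|3|2|1
2|2|3|3|3|1
step 8: 1|3|1|3|2|3
1|1|3|1|2|3
0|2|3|1|0|2
2|3|0|3|1|2
step 9: 1|3|1|3|2|3
1|1|3|1|2|3
0|2|3|2|0|2
2|3|1|0|2|2
step 10: 1|3|1|3|2|3
1|1|3|1|2|3
0|2|3|2|0|2
2|3|1|1|2|2
step 11: 1|3|1|3|2|3
1|1|3|1|2|3
0|2|3|2|0|2
2|3|1|2|2|2
step 12: 1|3|1|3|2|3
1|1|3|1|2|3
0|2|3|2|0|2
2|3|1|3|2|2
step 13: 1|3|1|3|2|3
1|1|3|1|2|3
0|2|3|3|0|2
2|3|2|0|3|2
step 14: 1|3|1|3|2|3
1|1|3|1|2|3
0|2|3|3|0|2
2|3|2|1|3|2
step 15: 1|3|1|3|2|3
1|1|3|1|2|3
0|2|3|3|0|2
2|3|2|2|3|2
step 16: 1|3|1|3|2|3
1|1|3|1|2|3
0|2|3|3|0|2
2|3|2|3|3|2
step 17: 1|3|2|3|2|3
1|3|0|3|2|3
1|0|3|1|2|2
3|1|1|3|0|3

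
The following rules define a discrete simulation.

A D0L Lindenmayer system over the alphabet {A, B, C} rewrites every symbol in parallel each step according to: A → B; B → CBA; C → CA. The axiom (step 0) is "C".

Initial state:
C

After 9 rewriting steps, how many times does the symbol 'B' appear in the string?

128

0) C
1) CA
2) CAB
3) CABCBA
4) CABCBACACBAB
5) CABCBACACBABCABCACBABCBA
6) CABCBACACBABCABCACBABCBACABCBACABCACBABCBACACBAB
7) CABCBACACBABCABCACBABCBACABCBACABCACBABCBACACBABCABCBACACBABCABCBACABCACBABCBACACBABCABCACBABCBA
8) CABCBACACBABCABCACBABCBACABCBACABCACBABCBACACBABCABCBACACB…BCBACABCACBABCBACACBABCABCACBABCBACABCBACABCACBABCBACACBAB  (len 192)
9) CABCBACACBABCABCACBABCBACABCBACABCACBABCBACACBABCABCBACACB…BCBACACBABCABCBACACBABCABCBACABCACBABCBACACBABCABCACBABCBA  (len 384)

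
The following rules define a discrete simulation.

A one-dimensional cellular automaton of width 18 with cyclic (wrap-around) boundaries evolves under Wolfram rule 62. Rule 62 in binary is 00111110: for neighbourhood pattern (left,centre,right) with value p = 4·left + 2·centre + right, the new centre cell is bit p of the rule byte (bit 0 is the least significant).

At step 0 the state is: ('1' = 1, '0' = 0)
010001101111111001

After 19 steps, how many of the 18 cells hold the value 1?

0) 010001101111111001
1) 111011011000000111
2) 000110110100001100
3) 001101101110011010
4) 011011011001110111
5) 110110110111001100
6) 101101101100111011
7) 011011011011100110
8) 110110110110011101
9) 001101101101110011
10) 111011011011001110
11) 100110110110111001
12) 011101101101100111
13) 110011011011011100
14) 101110110110110011
15) 011001101101101110
16) 110111011011011001
17) 001100110110110111
18) 111011101101101100
19) 100110011011011011

11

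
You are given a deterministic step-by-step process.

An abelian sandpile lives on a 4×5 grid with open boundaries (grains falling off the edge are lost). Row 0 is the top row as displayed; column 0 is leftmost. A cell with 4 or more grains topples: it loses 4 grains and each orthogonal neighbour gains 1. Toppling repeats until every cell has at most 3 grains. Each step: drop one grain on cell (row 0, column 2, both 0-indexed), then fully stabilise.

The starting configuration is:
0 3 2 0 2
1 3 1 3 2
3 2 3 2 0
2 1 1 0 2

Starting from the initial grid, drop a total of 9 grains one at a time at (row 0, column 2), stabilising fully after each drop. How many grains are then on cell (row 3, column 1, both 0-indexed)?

2

step 0: 0 3 2 0 2
1 3 1 3 2
3 2 3 2 0
2 1 1 0 2
step 1: 0 3 3 0 2
1 3 1 3 2
3 2 3 2 0
2 1 1 0 2
step 2: 1 1 1 1 2
2 0 3 3 2
3 3 3 2 0
2 1 1 0 2
step 3: 1 1 2 1 2
2 0 3 3 2
3 3 3 2 0
2 1 1 0 2
step 4: 1 1 3 1 2
2 0 3 3 2
3 3 3 2 0
2 1 1 0 2
step 5: 1 2 1 3 2
3 2 2 1 3
0 1 2 0 1
3 2 2 1 2
step 6: 1 2 2 3 2
3 2 2 1 3
0 1 2 0 1
3 2 2 1 2
step 7: 1 2 3 3 2
3 2 2 1 3
0 1 2 0 1
3 2 2 1 2
step 8: 1 3 1 0 3
3 2 3 2 3
0 1 2 0 1
3 2 2 1 2
step 9: 1 3 2 0 3
3 2 3 2 3
0 1 2 0 1
3 2 2 1 2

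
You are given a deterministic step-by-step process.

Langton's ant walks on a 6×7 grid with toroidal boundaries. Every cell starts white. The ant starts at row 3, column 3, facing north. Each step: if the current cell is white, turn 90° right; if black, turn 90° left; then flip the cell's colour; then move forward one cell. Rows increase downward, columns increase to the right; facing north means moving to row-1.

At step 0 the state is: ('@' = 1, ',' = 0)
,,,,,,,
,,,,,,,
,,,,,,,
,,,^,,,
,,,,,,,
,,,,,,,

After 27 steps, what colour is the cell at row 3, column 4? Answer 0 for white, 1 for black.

1

[0] ,,,,,,,
,,,,,,,
,,,,,,,
,,,^,,,
,,,,,,,
,,,,,,,
[1] ,,,,,,,
,,,,,,,
,,,,,,,
,,,@>,,
,,,,,,,
,,,,,,,
[2] ,,,,,,,
,,,,,,,
,,,,,,,
,,,@@,,
,,,,v,,
,,,,,,,
[3] ,,,,,,,
,,,,,,,
,,,,,,,
,,,@@,,
,,,<@,,
,,,,,,,
[4] ,,,,,,,
,,,,,,,
,,,,,,,
,,,^@,,
,,,@@,,
,,,,,,,
[5] ,,,,,,,
,,,,,,,
,,,,,,,
,,<,@,,
,,,@@,,
,,,,,,,
[6] ,,,,,,,
,,,,,,,
,,^,,,,
,,@,@,,
,,,@@,,
,,,,,,,
[7] ,,,,,,,
,,,,,,,
,,@>,,,
,,@,@,,
,,,@@,,
,,,,,,,
[8] ,,,,,,,
,,,,,,,
,,@@,,,
,,@v@,,
,,,@@,,
,,,,,,,
[9] ,,,,,,,
,,,,,,,
,,@@,,,
,,<@@,,
,,,@@,,
,,,,,,,
[10] ,,,,,,,
,,,,,,,
,,@@,,,
,,,@@,,
,,v@@,,
,,,,,,,
[11] ,,,,,,,
,,,,,,,
,,@@,,,
,,,@@,,
,<@@@,,
,,,,,,,
[12] ,,,,,,,
,,,,,,,
,,@@,,,
,^,@@,,
,@@@@,,
,,,,,,,
[13] ,,,,,,,
,,,,,,,
,,@@,,,
,@>@@,,
,@@@@,,
,,,,,,,
[14] ,,,,,,,
,,,,,,,
,,@@,,,
,@@@@,,
,@v@@,,
,,,,,,,
[15] ,,,,,,,
,,,,,,,
,,@@,,,
,@@@@,,
,@,>@,,
,,,,,,,
[16] ,,,,,,,
,,,,,,,
,,@@,,,
,@@^@,,
,@,,@,,
,,,,,,,
[17] ,,,,,,,
,,,,,,,
,,@@,,,
,@<,@,,
,@,,@,,
,,,,,,,
[18] ,,,,,,,
,,,,,,,
,,@@,,,
,@,,@,,
,@v,@,,
,,,,,,,
[19] ,,,,,,,
,,,,,,,
,,@@,,,
,@,,@,,
,<@,@,,
,,,,,,,
[20] ,,,,,,,
,,,,,,,
,,@@,,,
,@,,@,,
,,@,@,,
,v,,,,,
[21] ,,,,,,,
,,,,,,,
,,@@,,,
,@,,@,,
,,@,@,,
<@,,,,,
[22] ,,,,,,,
,,,,,,,
,,@@,,,
,@,,@,,
^,@,@,,
@@,,,,,
[23] ,,,,,,,
,,,,,,,
,,@@,,,
,@,,@,,
@>@,@,,
@@,,,,,
[24] ,,,,,,,
,,,,,,,
,,@@,,,
,@,,@,,
@@@,@,,
@v,,,,,
[25] ,,,,,,,
,,,,,,,
,,@@,,,
,@,,@,,
@@@,@,,
@,>,,,,
[26] ,,v,,,,
,,,,,,,
,,@@,,,
,@,,@,,
@@@,@,,
@,@,,,,
[27] ,<@,,,,
,,,,,,,
,,@@,,,
,@,,@,,
@@@,@,,
@,@,,,,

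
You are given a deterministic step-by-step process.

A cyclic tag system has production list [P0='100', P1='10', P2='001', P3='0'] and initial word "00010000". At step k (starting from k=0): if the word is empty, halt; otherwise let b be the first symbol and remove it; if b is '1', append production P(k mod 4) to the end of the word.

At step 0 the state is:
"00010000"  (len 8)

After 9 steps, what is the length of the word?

0

step 0: "00010000"  (len 8)
step 1: "0010000"  (len 7)
step 2: "010000"  (len 6)
step 3: "10000"  (len 5)
step 4: "00000"  (len 5)
step 5: "0000"  (len 4)
step 6: "000"  (len 3)
step 7: "00"  (len 2)
step 8: "0"  (len 1)
step 9: (halted — word empty)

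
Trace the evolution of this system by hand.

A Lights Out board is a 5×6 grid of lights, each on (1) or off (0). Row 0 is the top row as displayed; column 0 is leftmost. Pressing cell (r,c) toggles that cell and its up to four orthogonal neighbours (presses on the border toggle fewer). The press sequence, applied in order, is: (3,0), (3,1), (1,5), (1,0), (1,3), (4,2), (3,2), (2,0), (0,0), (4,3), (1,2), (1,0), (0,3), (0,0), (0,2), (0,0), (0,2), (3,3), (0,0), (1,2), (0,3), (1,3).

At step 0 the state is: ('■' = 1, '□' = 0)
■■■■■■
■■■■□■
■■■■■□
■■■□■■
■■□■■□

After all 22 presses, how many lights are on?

18

[0] ■■■■■■
■■■■□■
■■■■■□
■■■□■■
■■□■■□
[1] ■■■■■■
■■■■□■
□■■■■□
□□■□■■
□■□■■□
[2] ■■■■■■
■■■■□■
□□■■■□
■■□□■■
□□□■■□
[3] ■■■■■□
■■■■■□
□□■■■■
■■□□■■
□□□■■□
[4] □■■■■□
□□■■■□
■□■■■■
■■□□■■
□□□■■□
[5] □■■□■□
□□□□□□
■□■□■■
■■□□■■
□□□■■□
[6] □■■□■□
□□□□□□
■□■□■■
■■■□■■
□■■□■□
[7] □■■□■□
□□□□□□
■□□□■■
■□□■■■
□■□□■□
[8] □■■□■□
■□□□□□
□■□□■■
□□□■■■
□■□□■□
[9] ■□■□■□
□□□□□□
□■□□■■
□□□■■■
□■□□■□
[10] ■□■□■□
□□□□□□
□■□□■■
□□□□■■
□■■■□□
[11] ■□□□■□
□■■■□□
□■■□■■
□□□□■■
□■■■□□
[12] □□□□■□
■□■■□□
■■■□■■
□□□□■■
□■■■□□
[13] □□■■□□
■□■□□□
■■■□■■
□□□□■■
□■■■□□
[14] ■■■■□□
□□■□□□
■■■□■■
□□□□■■
□■■■□□
[15] ■□□□□□
□□□□□□
■■■□■■
□□□□■■
□■■■□□
[16] □■□□□□
■□□□□□
■■■□■■
□□□□■■
□■■■□□
[17] □□■■□□
■□■□□□
■■■□■■
□□□□■■
□■■■□□
[18] □□■■□□
■□■□□□
■■■■■■
□□■■□■
□■■□□□
[19] ■■■■□□
□□■□□□
■■■■■■
□□■■□■
□■■□□□
[20] ■■□■□□
□■□■□□
■■□■■■
□□■■□■
□■■□□□
[21] ■■■□■□
□■□□□□
■■□■■■
□□■■□■
□■■□□□
[22] ■■■■■□
□■■■■□
■■□□■■
□□■■□■
□■■□□□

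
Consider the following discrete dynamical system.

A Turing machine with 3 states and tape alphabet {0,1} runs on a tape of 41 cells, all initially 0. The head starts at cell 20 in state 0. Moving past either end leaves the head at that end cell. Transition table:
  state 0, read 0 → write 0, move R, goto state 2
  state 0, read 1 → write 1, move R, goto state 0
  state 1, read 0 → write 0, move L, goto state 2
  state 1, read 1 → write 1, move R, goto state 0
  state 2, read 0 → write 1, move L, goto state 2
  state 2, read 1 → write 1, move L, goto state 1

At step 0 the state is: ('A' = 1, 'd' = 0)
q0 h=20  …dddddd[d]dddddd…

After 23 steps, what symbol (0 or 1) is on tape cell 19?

[0] q0 h=20  …dddddd[d]dddddd…
[1] q2 h=21  …dddddd[d]dddddd…
[2] q2 h=20  …dddddd[d]Addddd…
[3] q2 h=19  …dddddd[d]AAdddd…
[4] q2 h=18  …dddddd[d]AAAddd…
[5] q2 h=17  …dddddd[d]AAAAdd…
[6] q2 h=16  …dddddd[d]AAAAAd…
[7] q2 h=15  …dddddd[d]AAAAAA…
[8] q2 h=14  …dddddd[d]AAAAAA…
[9] q2 h=13  …dddddd[d]AAAAAA…
[10] q2 h=12  …dddddd[d]AAAAAA…
[11] q2 h=11  …dddddd[d]AAAAAA…
[12] q2 h=10  …dddddd[d]AAAAAA…
[13] q2 h= 9  …dddddd[d]AAAAAA…
[14] q2 h= 8  …dddddd[d]AAAAAA…
[15] q2 h= 7  …dddddd[d]AAAAAA…
[16] q2 h= 6  |dddddd[d]AAAAAA…
[17] q2 h= 5  |ddddd[d]AAAAAA…
[18] q2 h= 4  |dddd[d]AAAAAA…
[19] q2 h= 3  |ddd[d]AAAAAA…
[20] q2 h= 2  |dd[d]AAAAAA…
[21] q2 h= 1  |d[d]AAAAAA…
[22] q2 h= 0  |[d]AAAAAA…
[23] q2 h= 0  |[A]AAAAAA…

1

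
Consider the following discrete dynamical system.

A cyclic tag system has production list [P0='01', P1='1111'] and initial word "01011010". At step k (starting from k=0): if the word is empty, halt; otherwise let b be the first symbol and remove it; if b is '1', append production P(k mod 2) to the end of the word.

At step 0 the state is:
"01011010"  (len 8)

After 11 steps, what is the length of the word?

17

k=0  "01011010"  (len 8)
k=1  "1011010"  (len 7)
k=2  "0110101111"  (len 10)
k=3  "110101111"  (len 9)
k=4  "101011111111"  (len 12)
k=5  "0101111111101"  (len 13)
k=6  "101111111101"  (len 12)
k=7  "0111111110101"  (len 13)
k=8  "111111110101"  (len 12)
k=9  "1111111010101"  (len 13)
k=10  "1111110101011111"  (len 16)
k=11  "11111010101111101"  (len 17)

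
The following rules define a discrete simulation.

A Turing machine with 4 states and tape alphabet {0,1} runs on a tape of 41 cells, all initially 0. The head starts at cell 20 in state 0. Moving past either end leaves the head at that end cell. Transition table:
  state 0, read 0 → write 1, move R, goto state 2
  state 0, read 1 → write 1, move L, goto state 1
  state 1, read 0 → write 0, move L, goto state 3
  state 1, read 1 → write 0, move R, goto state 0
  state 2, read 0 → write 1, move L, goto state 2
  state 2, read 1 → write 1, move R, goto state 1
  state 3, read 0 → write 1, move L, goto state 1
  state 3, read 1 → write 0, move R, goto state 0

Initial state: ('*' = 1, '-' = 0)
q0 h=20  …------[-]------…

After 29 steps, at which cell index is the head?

35

0) q0 h=20  …------[-]------…
1) q2 h=21  …-----*[-]------…
2) q2 h=20  …------[*]*-----…
3) q1 h=21  …-----*[*]------…
4) q0 h=22  …----*-[-]------…
5) q2 h=23  …---*-*[-]------…
6) q2 h=22  …----*-[*]*-----…
7) q1 h=23  …---*-*[*]------…
8) q0 h=24  …--*-*-[-]------…
9) q2 h=25  …-*-*-*[-]------…
10) q2 h=24  …--*-*-[*]*-----…
11) q1 h=25  …-*-*-*[*]------…
12) q0 h=26  …*-*-*-[-]------…
13) q2 h=27  …-*-*-*[-]------…
14) q2 h=26  …*-*-*-[*]*-----…
15) q1 h=27  …-*-*-*[*]------…
16) q0 h=28  …*-*-*-[-]------…
17) q2 h=29  …-*-*-*[-]------…
18) q2 h=28  …*-*-*-[*]*-----…
19) q1 h=29  …-*-*-*[*]------…
20) q0 h=30  …*-*-*-[-]------…
21) q2 h=31  …-*-*-*[-]------…
22) q2 h=30  …*-*-*-[*]*-----…
23) q1 h=31  …-*-*-*[*]------…
24) q0 h=32  …*-*-*-[-]------…
25) q2 h=33  …-*-*-*[-]------…
26) q2 h=32  …*-*-*-[*]*-----…
27) q1 h=33  …-*-*-*[*]------…
28) q0 h=34  …*-*-*-[-]------|
29) q2 h=35  …-*-*-*[-]-----|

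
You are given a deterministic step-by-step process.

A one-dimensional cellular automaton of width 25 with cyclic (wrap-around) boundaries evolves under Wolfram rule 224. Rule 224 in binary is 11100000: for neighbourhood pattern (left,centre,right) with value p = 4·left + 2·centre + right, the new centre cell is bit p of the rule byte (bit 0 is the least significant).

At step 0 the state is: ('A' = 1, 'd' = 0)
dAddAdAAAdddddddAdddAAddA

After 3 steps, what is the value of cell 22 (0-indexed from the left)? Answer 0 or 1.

0

t=0: dAddAdAAAdddddddAdddAAddA
t=1: AddddAdAAddddddddddddAddd
t=2: ddddddAdAdddddddddddddddd
t=3: dddddddAddddddddddddddddd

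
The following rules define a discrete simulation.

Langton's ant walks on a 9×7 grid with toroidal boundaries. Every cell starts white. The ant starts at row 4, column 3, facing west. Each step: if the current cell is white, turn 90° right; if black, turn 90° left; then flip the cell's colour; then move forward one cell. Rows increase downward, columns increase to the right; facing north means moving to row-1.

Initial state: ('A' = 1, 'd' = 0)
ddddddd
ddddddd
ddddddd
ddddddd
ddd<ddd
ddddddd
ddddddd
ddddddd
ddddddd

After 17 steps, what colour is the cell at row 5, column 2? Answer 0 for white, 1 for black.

t=0: ddddddd
ddddddd
ddddddd
ddddddd
ddd<ddd
ddddddd
ddddddd
ddddddd
ddddddd
t=1: ddddddd
ddddddd
ddddddd
ddd^ddd
dddAddd
ddddddd
ddddddd
ddddddd
ddddddd
t=2: ddddddd
ddddddd
ddddddd
dddA>dd
dddAddd
ddddddd
ddddddd
ddddddd
ddddddd
t=3: ddddddd
ddddddd
ddddddd
dddAAdd
dddAvdd
ddddddd
ddddddd
ddddddd
ddddddd
t=4: ddddddd
ddddddd
ddddddd
dddAAdd
ddd<Add
ddddddd
ddddddd
ddddddd
ddddddd
t=5: ddddddd
ddddddd
ddddddd
dddAAdd
ddddAdd
dddvddd
ddddddd
ddddddd
ddddddd
t=6: ddddddd
ddddddd
ddddddd
dddAAdd
ddddAdd
dd<Addd
ddddddd
ddddddd
ddddddd
t=7: ddddddd
ddddddd
ddddddd
dddAAdd
dd^dAdd
ddAAddd
ddddddd
ddddddd
ddddddd
t=8: ddddddd
ddddddd
ddddddd
dddAAdd
ddA>Add
ddAAddd
ddddddd
ddddddd
ddddddd
t=9: ddddddd
ddddddd
ddddddd
dddAAdd
ddAAAdd
ddAvddd
ddddddd
ddddddd
ddddddd
t=10: ddddddd
ddddddd
ddddddd
dddAAdd
ddAAAdd
ddAd>dd
ddddddd
ddddddd
ddddddd
t=11: ddddddd
ddddddd
ddddddd
dddAAdd
ddAAAdd
ddAdAdd
ddddvdd
ddddddd
ddddddd
t=12: ddddddd
ddddddd
ddddddd
dddAAdd
ddAAAdd
ddAdAdd
ddd<Add
ddddddd
ddddddd
t=13: ddddddd
ddddddd
ddddddd
dddAAdd
ddAAAdd
ddA^Add
dddAAdd
ddddddd
ddddddd
t=14: ddddddd
ddddddd
ddddddd
dddAAdd
ddAAAdd
ddAA>dd
dddAAdd
ddddddd
ddddddd
t=15: ddddddd
ddddddd
ddddddd
dddAAdd
ddAA^dd
ddAAddd
dddAAdd
ddddddd
ddddddd
t=16: ddddddd
ddddddd
ddddddd
dddAAdd
ddA<ddd
ddAAddd
dddAAdd
ddddddd
ddddddd
t=17: ddddddd
ddddddd
ddddddd
dddAAdd
ddAdddd
ddAvddd
dddAAdd
ddddddd
ddddddd

1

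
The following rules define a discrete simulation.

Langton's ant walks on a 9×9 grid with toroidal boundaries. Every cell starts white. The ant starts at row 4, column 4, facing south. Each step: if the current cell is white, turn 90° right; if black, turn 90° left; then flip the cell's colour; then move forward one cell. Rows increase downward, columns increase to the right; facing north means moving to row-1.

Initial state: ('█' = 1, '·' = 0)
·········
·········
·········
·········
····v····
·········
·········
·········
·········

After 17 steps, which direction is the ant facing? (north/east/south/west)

east

t=0: ·········
·········
·········
·········
····v····
·········
·········
·········
·········
t=1: ·········
·········
·········
·········
···<█····
·········
·········
·········
·········
t=2: ·········
·········
·········
···^·····
···██····
·········
·········
·········
·········
t=3: ·········
·········
·········
···█>····
···██····
·········
·········
·········
·········
t=4: ·········
·········
·········
···██····
···█v····
·········
·········
·········
·········
t=5: ·········
·········
·········
···██····
···█·>···
·········
·········
·········
·········
t=6: ·········
·········
·········
···██····
···█·█···
·····v···
·········
·········
·········
t=7: ·········
·········
·········
···██····
···█·█···
····<█···
·········
·········
·········
t=8: ·········
·········
·········
···██····
···█^█···
····██···
·········
·········
·········
t=9: ·········
·········
·········
···██····
···██>···
····██···
·········
·········
·········
t=10: ·········
·········
·········
···██^···
···██····
····██···
·········
·········
·········
t=11: ·········
·········
·········
···███>··
···██····
····██···
·········
·········
·········
t=12: ·········
·········
·········
···████··
···██·v··
····██···
·········
·········
·········
t=13: ·········
·········
·········
···████··
···██<█··
····██···
·········
·········
·········
t=14: ·········
·········
·········
···██^█··
···████··
····██···
·········
·········
·········
t=15: ·········
·········
·········
···█<·█··
···████··
····██···
·········
·········
·········
t=16: ·········
·········
·········
···█··█··
···█v██··
····██···
·········
·········
·········
t=17: ·········
·········
·········
···█··█··
···█·>█··
····██···
·········
·········
·········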